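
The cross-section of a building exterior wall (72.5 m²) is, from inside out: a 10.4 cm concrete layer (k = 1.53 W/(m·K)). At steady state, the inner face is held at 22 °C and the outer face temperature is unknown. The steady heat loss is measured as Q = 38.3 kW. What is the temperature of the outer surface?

T_out = -13.9 °C

Sum the resistances:
  R_concrete = L/(kA) = 0.104/(1.53·72.5) = 9.376×10^-4 K/W
ΣR = 9.376×10^-4 K/W
ΔT = Q·ΣR = 38300 × 9.376×10^-4 = 35.91 K
Heat flows outward, so T_out = T_in − ΔT = 22 − 35.91 = -13.9 °C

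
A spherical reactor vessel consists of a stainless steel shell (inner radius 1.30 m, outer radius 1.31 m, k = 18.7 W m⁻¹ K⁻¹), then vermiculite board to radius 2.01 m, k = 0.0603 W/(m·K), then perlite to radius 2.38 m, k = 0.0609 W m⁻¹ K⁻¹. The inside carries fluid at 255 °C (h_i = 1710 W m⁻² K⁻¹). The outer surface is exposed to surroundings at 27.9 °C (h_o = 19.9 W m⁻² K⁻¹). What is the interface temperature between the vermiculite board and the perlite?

Resistance network (inner→outer):
  R_conv,in = 1/(4πr²h) = 1/(4π·1.30²·1710) = 2.754×10^-5 K/W
  R_stainless steel = (1/1.30 − 1/1.31)/(4πk) = 0.005872/(4π·18.7) = 2.499×10^-5 K/W
  R_vermiculite board = (1/1.31 − 1/2.01)/(4πk) = 0.2658/(4π·0.0603) = 0.3508 K/W
  R_perlite = (1/2.01 − 1/2.38)/(4πk) = 0.07734/(4π·0.0609) = 0.1011 K/W
  R_conv,out = 1/(4πr²h) = 1/(4π·2.38²·19.9) = 7.060×10^-4 K/W
ΣR = 2.754×10^-5 + 2.499×10^-5 + 0.3508 + 0.1011 + 7.060×10^-4 = 0.4527 K/W
Q = ΔT/ΣR = (255 °C − 27.9 °C)/0.4527 = 501.7 W
From the inner boundary to the vermiculite board/perlite interface, ΣR_partial = 0.3509 K/W.
T_interface = T_in − Q·ΣR_partial = 255 °C − (501.7)(0.3509) = 79.0 °C

T = 79.0 °C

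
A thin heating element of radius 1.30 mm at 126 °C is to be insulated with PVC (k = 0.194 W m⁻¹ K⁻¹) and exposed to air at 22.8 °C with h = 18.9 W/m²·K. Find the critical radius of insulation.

For a cylinder, r_cr = k_ins/h = 0.194/18.9 = 0.0103 m = 1.03 cm

r_cr = 1.03 cm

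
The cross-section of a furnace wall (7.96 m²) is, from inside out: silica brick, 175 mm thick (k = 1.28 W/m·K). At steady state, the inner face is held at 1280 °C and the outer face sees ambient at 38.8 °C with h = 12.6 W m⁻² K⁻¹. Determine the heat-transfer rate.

Series thermal resistances, inner to outer:
  R_silica brick = L/(kA) = 0.175/(1.28·7.96) = 0.01718 K/W
  R_conv,out = 1/(hA) = 1/(12.6·7.96) = 0.009970 K/W
ΣR = 0.01718 + 0.009970 = 0.02715 K/W
Q = ΔT/ΣR = (1280 °C − 38.8 °C)/0.02715 = 45700 W

Q = 45.7 kW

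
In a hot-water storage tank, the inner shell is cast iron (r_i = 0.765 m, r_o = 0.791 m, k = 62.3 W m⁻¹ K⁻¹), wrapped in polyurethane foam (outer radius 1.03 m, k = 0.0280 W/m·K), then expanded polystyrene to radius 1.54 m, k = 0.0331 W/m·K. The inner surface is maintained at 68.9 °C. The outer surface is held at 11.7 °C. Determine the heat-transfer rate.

Q = 35.6 W

Treat each layer as a resistance in series:
  R_cast iron = (1/0.765 − 1/0.791)/(4πk) = 0.04297/(4π·62.3) = 5.488×10^-5 K/W
  R_polyurethane foam = (1/0.791 − 1/1.03)/(4πk) = 0.2933/(4π·0.0280) = 0.8337 K/W
  R_expanded polystyrene = (1/1.03 − 1/1.54)/(4πk) = 0.3215/(4π·0.0331) = 0.7730 K/W
ΣR = 5.488×10^-5 + 0.8337 + 0.7730 = 1.607 K/W
Q = ΔT/ΣR = (68.9 °C − 11.7 °C)/1.607 = 35.6 W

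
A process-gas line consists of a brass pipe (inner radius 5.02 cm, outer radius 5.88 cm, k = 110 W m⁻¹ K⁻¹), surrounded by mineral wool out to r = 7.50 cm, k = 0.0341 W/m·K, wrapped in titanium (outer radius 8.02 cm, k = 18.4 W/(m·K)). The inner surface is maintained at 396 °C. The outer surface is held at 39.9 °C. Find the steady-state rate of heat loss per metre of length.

Series thermal resistances, inner to outer:
  R'_brass = ln(0.0588/0.0502)/(2πk) = 0.1581/(2π·110) = 2.288×10^-4 m·K/W
  R'_mineral wool = ln(0.0750/0.0588)/(2πk) = 0.2433/(2π·0.0341) = 1.136 m·K/W
  R'_titanium = ln(0.0802/0.0750)/(2πk) = 0.06704/(2π·18.4) = 5.798×10^-4 m·K/W
ΣR = 2.288×10^-4 + 1.136 + 5.798×10^-4 = 1.137 m·K/W
Q' = ΔT/ΣR = (396 °C − 39.9 °C)/1.137 = 313 W/m

Q' = 313 W/m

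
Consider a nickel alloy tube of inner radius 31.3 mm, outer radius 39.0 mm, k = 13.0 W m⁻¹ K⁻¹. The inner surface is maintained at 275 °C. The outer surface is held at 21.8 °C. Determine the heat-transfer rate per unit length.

Q' = 2πk·ΔT/ln(r₂/r₁) = 2π × 13.0 × 253.2 / ln(0.0390/0.0313) = 94000 W/m

Q' = 94.0 kW/m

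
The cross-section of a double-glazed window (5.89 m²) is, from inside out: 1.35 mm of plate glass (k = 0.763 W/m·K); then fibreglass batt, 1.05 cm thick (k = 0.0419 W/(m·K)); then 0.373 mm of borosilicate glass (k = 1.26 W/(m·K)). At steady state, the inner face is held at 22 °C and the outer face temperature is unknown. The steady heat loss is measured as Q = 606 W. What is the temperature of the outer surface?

Sum the resistances:
  R_plate glass = L/(kA) = 0.00135/(0.763·5.89) = 3.004×10^-4 K/W
  R_fibreglass batt = L/(kA) = 0.0105/(0.0419·5.89) = 0.04255 K/W
  R_borosilicate glass = L/(kA) = 3.73×10^-4/(1.26·5.89) = 5.026×10^-5 K/W
ΣR = 0.04290 K/W
ΔT = Q·ΣR = 606 × 0.04290 = 26.00 K
Heat flows outward, so T_out = T_in − ΔT = 22 − 26.00 = -4.00 °C

T_out = -4.00 °C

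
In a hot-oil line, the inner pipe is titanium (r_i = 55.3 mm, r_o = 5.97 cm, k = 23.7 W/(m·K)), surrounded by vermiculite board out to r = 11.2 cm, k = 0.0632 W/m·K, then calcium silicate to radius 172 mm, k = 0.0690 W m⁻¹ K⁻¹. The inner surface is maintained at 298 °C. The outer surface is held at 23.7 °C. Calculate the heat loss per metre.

Q' = 107 W/m

Series thermal resistances, inner to outer:
  R'_titanium = ln(0.0597/0.0553)/(2πk) = 0.07656/(2π·23.7) = 5.141×10^-4 m·K/W
  R'_vermiculite board = ln(0.112/0.0597)/(2πk) = 0.6292/(2π·0.0632) = 1.584 m·K/W
  R'_calcium silicate = ln(0.172/0.112)/(2πk) = 0.4290/(2π·0.0690) = 0.9895 m·K/W
ΣR = 5.141×10^-4 + 1.584 + 0.9895 = 2.574 m·K/W
Q' = ΔT/ΣR = (298 °C − 23.7 °C)/2.574 = 107 W/m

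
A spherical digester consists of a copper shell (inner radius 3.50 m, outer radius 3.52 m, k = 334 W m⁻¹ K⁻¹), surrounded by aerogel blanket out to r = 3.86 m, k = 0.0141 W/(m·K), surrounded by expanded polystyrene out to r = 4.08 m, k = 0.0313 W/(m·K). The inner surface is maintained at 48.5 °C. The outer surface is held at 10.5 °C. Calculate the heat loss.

Q = 215 W

Treat each layer as a resistance in series:
  R_copper = (1/3.50 − 1/3.52)/(4πk) = 0.001623/(4π·334) = 3.868×10^-7 K/W
  R_aerogel blanket = (1/3.52 − 1/3.86)/(4πk) = 0.02502/(4π·0.0141) = 0.1412 K/W
  R_expanded polystyrene = (1/3.86 − 1/4.08)/(4πk) = 0.01397/(4π·0.0313) = 0.03552 K/W
ΣR = 3.868×10^-7 + 0.1412 + 0.03552 = 0.1767 K/W
Q = ΔT/ΣR = (48.5 °C − 10.5 °C)/0.1767 = 215 W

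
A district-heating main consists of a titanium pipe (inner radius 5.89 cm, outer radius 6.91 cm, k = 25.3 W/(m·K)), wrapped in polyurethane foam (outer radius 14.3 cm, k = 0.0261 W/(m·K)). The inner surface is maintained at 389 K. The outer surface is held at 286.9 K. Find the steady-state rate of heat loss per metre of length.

Series thermal resistances, inner to outer:
  R'_titanium = ln(0.0691/0.0589)/(2πk) = 0.1597/(2π·25.3) = 0.001005 m·K/W
  R'_polyurethane foam = ln(0.143/0.0691)/(2πk) = 0.7273/(2π·0.0261) = 4.435 m·K/W
ΣR = 0.001005 + 4.435 = 4.436 m·K/W
Q' = ΔT/ΣR = (389 K − 286.9 K)/4.436 = 23.0 W/m

Q' = 23.0 W/m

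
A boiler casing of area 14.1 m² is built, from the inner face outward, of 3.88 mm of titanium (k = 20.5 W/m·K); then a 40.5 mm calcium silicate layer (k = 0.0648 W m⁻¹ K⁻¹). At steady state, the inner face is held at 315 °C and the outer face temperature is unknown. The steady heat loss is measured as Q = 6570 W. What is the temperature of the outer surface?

T_out = 23.7 °C

Series resistances:
  R_titanium = L/(kA) = 0.00388/(20.5·14.1) = 1.342×10^-5 K/W
  R_calcium silicate = L/(kA) = 0.0405/(0.0648·14.1) = 0.04433 K/W
ΣR = 0.04434 K/W
ΔT = Q·ΣR = 6570 × 0.04434 = 291.3 K
Heat flows outward, so T_out = T_in − ΔT = 315 − 291.3 = 23.7 °C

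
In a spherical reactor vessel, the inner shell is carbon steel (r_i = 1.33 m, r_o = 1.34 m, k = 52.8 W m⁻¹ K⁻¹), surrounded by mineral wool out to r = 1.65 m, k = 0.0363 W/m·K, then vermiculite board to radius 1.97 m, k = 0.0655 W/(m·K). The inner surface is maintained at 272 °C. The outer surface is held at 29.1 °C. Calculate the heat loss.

Q = 569 W

Treat each layer as a resistance in series:
  R_carbon steel = (1/1.33 − 1/1.34)/(4πk) = 0.005611/(4π·52.8) = 8.457×10^-6 K/W
  R_mineral wool = (1/1.34 − 1/1.65)/(4πk) = 0.1402/(4π·0.0363) = 0.3074 K/W
  R_vermiculite board = (1/1.65 − 1/1.97)/(4πk) = 0.09845/(4π·0.0655) = 0.1196 K/W
ΣR = 8.457×10^-6 + 0.3074 + 0.1196 = 0.4270 K/W
Q = ΔT/ΣR = (272 °C − 29.1 °C)/0.4270 = 569 W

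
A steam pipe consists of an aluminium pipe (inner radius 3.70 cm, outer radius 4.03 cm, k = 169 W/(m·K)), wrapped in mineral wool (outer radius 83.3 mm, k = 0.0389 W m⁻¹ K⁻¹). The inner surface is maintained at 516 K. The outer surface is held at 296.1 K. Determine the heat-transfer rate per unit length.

Resistance network (inner→outer):
  R'_aluminium = ln(0.0403/0.0370)/(2πk) = 0.08543/(2π·169) = 8.046×10^-5 m·K/W
  R'_mineral wool = ln(0.0833/0.0403)/(2πk) = 0.7261/(2π·0.0389) = 2.971 m·K/W
ΣR = 8.046×10^-5 + 2.971 = 2.971 m·K/W
Q' = ΔT/ΣR = (516 K − 296.1 K)/2.971 = 74.0 W/m

Q' = 74.0 W/m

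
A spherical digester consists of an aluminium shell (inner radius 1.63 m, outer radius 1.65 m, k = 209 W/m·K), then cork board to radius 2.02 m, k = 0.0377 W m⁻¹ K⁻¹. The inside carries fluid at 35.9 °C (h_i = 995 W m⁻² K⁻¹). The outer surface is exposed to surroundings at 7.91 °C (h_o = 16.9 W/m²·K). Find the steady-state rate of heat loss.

Q = 119 W

Series thermal resistances, inner to outer:
  R_conv,in = 1/(4πr²h) = 1/(4π·1.63²·995) = 3.010×10^-5 K/W
  R_aluminium = (1/1.63 − 1/1.65)/(4πk) = 0.007436/(4π·209) = 2.831×10^-6 K/W
  R_cork board = (1/1.65 − 1/2.02)/(4πk) = 0.1110/(4π·0.0377) = 0.2343 K/W
  R_conv,out = 1/(4πr²h) = 1/(4π·2.02²·16.9) = 0.001154 K/W
ΣR = 3.010×10^-5 + 2.831×10^-6 + 0.2343 + 0.001154 = 0.2355 K/W
Q = ΔT/ΣR = (35.9 °C − 7.91 °C)/0.2355 = 119 W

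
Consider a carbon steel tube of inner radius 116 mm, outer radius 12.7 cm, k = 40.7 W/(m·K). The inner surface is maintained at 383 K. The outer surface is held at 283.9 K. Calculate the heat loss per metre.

Q' = 2.80×10^5 W/m

Q' = 2πk·ΔT/ln(r₂/r₁) = 2π × 40.7 × 99.1 / ln(0.127/0.116) = 2.80×10^5 W/m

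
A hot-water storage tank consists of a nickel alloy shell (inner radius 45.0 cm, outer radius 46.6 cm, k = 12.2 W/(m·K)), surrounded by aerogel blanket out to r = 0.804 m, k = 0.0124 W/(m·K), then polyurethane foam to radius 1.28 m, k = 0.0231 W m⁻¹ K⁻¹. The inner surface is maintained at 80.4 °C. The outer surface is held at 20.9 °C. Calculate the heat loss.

Treat each layer as a resistance in series:
  R_nickel alloy = (1/0.450 − 1/0.466)/(4πk) = 0.07630/(4π·12.2) = 4.977×10^-4 K/W
  R_aerogel blanket = (1/0.466 − 1/0.804)/(4πk) = 0.9021/(4π·0.0124) = 5.790 K/W
  R_polyurethane foam = (1/0.804 − 1/1.28)/(4πk) = 0.4625/(4π·0.0231) = 1.593 K/W
ΣR = 4.977×10^-4 + 5.790 + 1.593 = 7.383 K/W
Q = ΔT/ΣR = (80.4 °C − 20.9 °C)/7.383 = 8.06 W

Q = 8.06 W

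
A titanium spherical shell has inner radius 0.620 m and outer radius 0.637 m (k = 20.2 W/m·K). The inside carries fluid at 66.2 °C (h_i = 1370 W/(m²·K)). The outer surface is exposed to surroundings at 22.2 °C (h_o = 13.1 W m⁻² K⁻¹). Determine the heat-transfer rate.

Resistance network (inner→outer):
  R_conv,in = 1/(4πr²h) = 1/(4π·0.620²·1370) = 1.511×10^-4 K/W
  R_titanium = (1/0.620 − 1/0.637)/(4πk) = 0.04304/(4π·20.2) = 1.696×10^-4 K/W
  R_conv,out = 1/(4πr²h) = 1/(4π·0.637²·13.1) = 0.01497 K/W
ΣR = 1.511×10^-4 + 1.696×10^-4 + 0.01497 = 0.01529 K/W
Q = ΔT/ΣR = (66.2 °C − 22.2 °C)/0.01529 = 2880 W

Q = 2880 W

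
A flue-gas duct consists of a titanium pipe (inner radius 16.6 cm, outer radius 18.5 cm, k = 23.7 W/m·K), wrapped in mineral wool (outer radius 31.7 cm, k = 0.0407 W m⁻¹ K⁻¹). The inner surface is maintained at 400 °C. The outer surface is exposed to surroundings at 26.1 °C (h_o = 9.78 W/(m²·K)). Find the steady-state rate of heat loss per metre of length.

Q' = 173 W/m

Series thermal resistances, inner to outer:
  R'_titanium = ln(0.185/0.166)/(2πk) = 0.1084/(2π·23.7) = 7.277×10^-4 m·K/W
  R'_mineral wool = ln(0.317/0.185)/(2πk) = 0.5385/(2π·0.0407) = 2.106 m·K/W
  R'_conv,out = 1/(2πr h) = 1/(2π·0.317·9.78) = 0.05134 m·K/W
ΣR = 7.277×10^-4 + 2.106 + 0.05134 = 2.158 m·K/W
Q' = ΔT/ΣR = (400 °C − 26.1 °C)/2.158 = 173 W/m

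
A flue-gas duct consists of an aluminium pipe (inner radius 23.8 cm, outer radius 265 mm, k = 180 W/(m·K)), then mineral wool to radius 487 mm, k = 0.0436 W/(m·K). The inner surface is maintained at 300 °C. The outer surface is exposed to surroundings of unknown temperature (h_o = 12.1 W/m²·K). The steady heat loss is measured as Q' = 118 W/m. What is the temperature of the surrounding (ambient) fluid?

T_out = 34.7 °C

Series resistances:
  R'_aluminium = ln(0.265/0.238)/(2πk) = 0.1075/(2π·180) = 9.501×10^-5 m·K/W
  R'_mineral wool = ln(0.487/0.265)/(2πk) = 0.6085/(2π·0.0436) = 2.221 m·K/W
  R'_conv,out = 1/(2πr h) = 1/(2π·0.487·12.1) = 0.02701 m·K/W
ΣR = 2.248 m·K/W
ΔT = Q'·ΣR = 118 × 2.248 = 265.3 K
Heat flows outward, so T_out = T_in − ΔT = 300 − 265.3 = 34.7 °C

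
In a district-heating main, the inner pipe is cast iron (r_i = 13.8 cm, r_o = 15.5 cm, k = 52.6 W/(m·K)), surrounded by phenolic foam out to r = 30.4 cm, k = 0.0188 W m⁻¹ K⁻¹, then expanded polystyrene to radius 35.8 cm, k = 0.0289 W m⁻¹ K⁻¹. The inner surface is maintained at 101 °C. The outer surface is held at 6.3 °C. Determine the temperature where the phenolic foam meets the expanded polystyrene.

Treat each layer as a resistance in series:
  R'_cast iron = ln(0.155/0.138)/(2πk) = 0.1162/(2π·52.6) = 3.515×10^-4 m·K/W
  R'_phenolic foam = ln(0.304/0.155)/(2πk) = 0.6736/(2π·0.0188) = 5.703 m·K/W
  R'_expanded polystyrene = ln(0.358/0.304)/(2πk) = 0.1635/(2π·0.0289) = 0.9004 m·K/W
ΣR = 3.515×10^-4 + 5.703 + 0.9004 = 6.604 m·K/W
Q' = ΔT/ΣR = (101 °C − 6.3 °C)/6.604 = 14.34 W/m
From the inner boundary to the phenolic foam/expanded polystyrene interface, ΣR_partial = 5.703 m·K/W.
T_interface = T_in − Q'·ΣR_partial = 101 °C − (14.34)(5.703) = 19.2 °C

T = 19.2 °C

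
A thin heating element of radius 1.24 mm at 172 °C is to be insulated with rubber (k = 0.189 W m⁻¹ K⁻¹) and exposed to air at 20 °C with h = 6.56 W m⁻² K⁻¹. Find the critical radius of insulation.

For a cylinder, r_cr = k_ins/h = 0.189/6.56 = 0.0288 m = 2.88 cm

r_cr = 2.88 cm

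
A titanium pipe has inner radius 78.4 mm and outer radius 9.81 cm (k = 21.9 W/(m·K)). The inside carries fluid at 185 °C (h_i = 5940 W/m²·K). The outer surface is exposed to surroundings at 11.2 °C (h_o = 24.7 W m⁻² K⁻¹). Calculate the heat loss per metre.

Q' = 2.57 kW/m

Treat each layer as a resistance in series:
  R'_conv,in = 1/(2πr h) = 1/(2π·0.0784·5940) = 3.418×10^-4 m·K/W
  R'_titanium = ln(0.0981/0.0784)/(2πk) = 0.2242/(2π·21.9) = 0.001629 m·K/W
  R'_conv,out = 1/(2πr h) = 1/(2π·0.0981·24.7) = 0.06568 m·K/W
ΣR = 3.418×10^-4 + 0.001629 + 0.06568 = 0.06765 m·K/W
Q' = ΔT/ΣR = (185 °C − 11.2 °C)/0.06765 = 2570 W/m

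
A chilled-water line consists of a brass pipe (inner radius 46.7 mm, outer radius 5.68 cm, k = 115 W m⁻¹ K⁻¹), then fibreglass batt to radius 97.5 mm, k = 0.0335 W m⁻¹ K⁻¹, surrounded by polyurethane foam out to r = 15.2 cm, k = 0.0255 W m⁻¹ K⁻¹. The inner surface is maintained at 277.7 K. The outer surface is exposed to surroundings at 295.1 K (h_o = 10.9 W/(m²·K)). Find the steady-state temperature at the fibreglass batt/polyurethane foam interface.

Treat each layer as a resistance in series:
  R'_brass = ln(0.0568/0.0467)/(2πk) = 0.1958/(2π·115) = 2.710×10^-4 m·K/W
  R'_fibreglass batt = ln(0.0975/0.0568)/(2πk) = 0.5403/(2π·0.0335) = 2.567 m·K/W
  R'_polyurethane foam = ln(0.152/0.0975)/(2πk) = 0.4440/(2π·0.0255) = 2.771 m·K/W
  R'_conv,out = 1/(2πr h) = 1/(2π·0.152·10.9) = 0.09606 m·K/W
ΣR = 2.710×10^-4 + 2.567 + 2.771 + 0.09606 = 5.434 m·K/W
Q' = ΔT/ΣR = (277.7 K − 295.1 K)/5.434 = -3.202 W/m
From the inner boundary to the fibreglass batt/polyurethane foam interface, ΣR_partial = 2.567 m·K/W.
T_interface = T_in − Q'·ΣR_partial = 277.7 K − (-3.202)(2.567) = 285.9 K

T = 285.9 K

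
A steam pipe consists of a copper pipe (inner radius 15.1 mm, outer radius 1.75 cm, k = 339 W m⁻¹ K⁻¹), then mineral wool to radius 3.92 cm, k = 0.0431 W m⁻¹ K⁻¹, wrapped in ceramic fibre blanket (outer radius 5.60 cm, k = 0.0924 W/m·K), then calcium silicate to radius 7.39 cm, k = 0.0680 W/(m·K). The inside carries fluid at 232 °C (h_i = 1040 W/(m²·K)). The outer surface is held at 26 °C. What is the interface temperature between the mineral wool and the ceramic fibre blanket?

Resistance network (inner→outer):
  R'_conv,in = 1/(2πr h) = 1/(2π·0.0151·1040) = 0.01013 m·K/W
  R'_copper = ln(0.0175/0.0151)/(2πk) = 0.1475/(2π·339) = 6.925×10^-5 m·K/W
  R'_mineral wool = ln(0.0392/0.0175)/(2πk) = 0.8065/(2π·0.0431) = 2.978 m·K/W
  R'_ceramic fibre blanket = ln(0.0560/0.0392)/(2πk) = 0.3567/(2π·0.0924) = 0.6144 m·K/W
  R'_calcium silicate = ln(0.0739/0.0560)/(2πk) = 0.2774/(2π·0.0680) = 0.6492 m·K/W
ΣR = 0.01013 + 6.925×10^-5 + 2.978 + 0.6144 + 0.6492 = 4.252 m·K/W
Q' = ΔT/ΣR = (232 °C − 26 °C)/4.252 = 48.45 W/m
From the inner boundary to the mineral wool/ceramic fibre blanket interface, ΣR_partial = 2.988 m·K/W.
T_interface = T_in − Q'·ΣR_partial = 232 °C − (48.45)(2.988) = 87.2 °C

T = 87.2 °C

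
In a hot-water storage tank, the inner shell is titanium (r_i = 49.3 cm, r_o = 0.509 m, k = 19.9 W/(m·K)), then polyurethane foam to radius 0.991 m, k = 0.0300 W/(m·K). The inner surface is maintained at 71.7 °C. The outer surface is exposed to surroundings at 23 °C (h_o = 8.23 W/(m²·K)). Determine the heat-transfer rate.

Q = 19.1 W

Resistance network (inner→outer):
  R_titanium = (1/0.493 − 1/0.509)/(4πk) = 0.06376/(4π·19.9) = 2.550×10^-4 K/W
  R_polyurethane foam = (1/0.509 − 1/0.991)/(4πk) = 0.9556/(4π·0.0300) = 2.535 K/W
  R_conv,out = 1/(4πr²h) = 1/(4π·0.991²·8.23) = 0.009846 K/W
ΣR = 2.550×10^-4 + 2.535 + 0.009846 = 2.545 K/W
Q = ΔT/ΣR = (71.7 °C − 23 °C)/2.545 = 19.1 W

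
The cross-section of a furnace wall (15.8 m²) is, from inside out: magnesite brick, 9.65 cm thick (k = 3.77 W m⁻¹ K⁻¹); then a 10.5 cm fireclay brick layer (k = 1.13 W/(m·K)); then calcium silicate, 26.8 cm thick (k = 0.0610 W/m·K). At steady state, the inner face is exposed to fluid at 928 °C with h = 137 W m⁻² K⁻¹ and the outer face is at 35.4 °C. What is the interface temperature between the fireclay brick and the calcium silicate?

Resistance network (inner→outer):
  R_conv,in = 1/(hA) = 1/(137·15.8) = 4.620×10^-4 K/W
  R_magnesite brick = L/(kA) = 0.0965/(3.77·15.8) = 0.001620 K/W
  R_fireclay brick = L/(kA) = 0.105/(1.13·15.8) = 0.005881 K/W
  R_calcium silicate = L/(kA) = 0.268/(0.0610·15.8) = 0.2781 K/W
ΣR = 4.620×10^-4 + 0.001620 + 0.005881 + 0.2781 = 0.2861 K/W
Q = ΔT/ΣR = (928 °C − 35.4 °C)/0.2861 = 3120 W
From the inner boundary to the fireclay brick/calcium silicate interface, ΣR_partial = 0.007963 K/W.
T_interface = T_in − Q·ΣR_partial = 928 °C − (3120)(0.007963) = 903 °C

T = 903 °C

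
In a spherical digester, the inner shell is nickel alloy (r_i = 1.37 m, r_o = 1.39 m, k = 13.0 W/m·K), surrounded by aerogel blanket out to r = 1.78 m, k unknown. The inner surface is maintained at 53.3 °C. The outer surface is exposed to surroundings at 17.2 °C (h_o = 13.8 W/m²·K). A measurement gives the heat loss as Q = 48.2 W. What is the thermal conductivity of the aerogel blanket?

ΣR = ΔT/Q = |53.3 − 17.2|/48.2 = 0.7490 K/W
Known resistances:
  R_nickel alloy = (1/1.37 − 1/1.39)/(4πk) = 0.01050/(4π·13.0) = 6.429×10^-5 K/W
  R_conv,out = 1/(4πr²h) = 1/(4π·1.78²·13.8) = 0.001820 K/W
R_aerogel blanket = ΣR − ΣR_known = 0.7490 − 0.001884 = 0.7471 K/W
(1/r₁−1/r₂)/(4πk) = 0.7471 ⇒ k = 0.1576/(4π·0.7471) = 0.0168 W/m·K

k = 0.0168 W/m·K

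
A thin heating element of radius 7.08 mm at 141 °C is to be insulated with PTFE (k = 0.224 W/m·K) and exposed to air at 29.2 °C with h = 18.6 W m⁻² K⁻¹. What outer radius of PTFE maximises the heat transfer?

r_cr = 1.20 cm

For a cylinder, r_cr = k_ins/h = 0.224/18.6 = 0.0120 m = 1.20 cm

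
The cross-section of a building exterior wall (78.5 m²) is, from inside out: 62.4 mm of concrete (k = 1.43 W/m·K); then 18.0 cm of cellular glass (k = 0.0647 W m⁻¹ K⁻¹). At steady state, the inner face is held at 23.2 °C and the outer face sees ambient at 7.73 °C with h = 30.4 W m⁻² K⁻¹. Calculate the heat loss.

Treat each layer as a resistance in series:
  R_concrete = L/(kA) = 0.0624/(1.43·78.5) = 5.559×10^-4 K/W
  R_cellular glass = L/(kA) = 0.180/(0.0647·78.5) = 0.03544 K/W
  R_conv,out = 1/(hA) = 1/(30.4·78.5) = 4.190×10^-4 K/W
ΣR = 5.559×10^-4 + 0.03544 + 4.190×10^-4 = 0.03641 K/W
Q = ΔT/ΣR = (23.2 °C − 7.73 °C)/0.03641 = 425 W

Q = 425 W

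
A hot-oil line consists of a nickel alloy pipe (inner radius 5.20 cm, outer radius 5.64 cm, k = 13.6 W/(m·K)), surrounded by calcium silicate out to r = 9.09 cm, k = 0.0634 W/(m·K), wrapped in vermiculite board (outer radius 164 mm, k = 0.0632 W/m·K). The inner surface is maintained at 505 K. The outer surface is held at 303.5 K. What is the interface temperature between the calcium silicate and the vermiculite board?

T = 415 K

Treat each layer as a resistance in series:
  R'_nickel alloy = ln(0.0564/0.0520)/(2πk) = 0.08123/(2π·13.6) = 9.505×10^-4 m·K/W
  R'_calcium silicate = ln(0.0909/0.0564)/(2πk) = 0.4773/(2π·0.0634) = 1.198 m·K/W
  R'_vermiculite board = ln(0.164/0.0909)/(2πk) = 0.5901/(2π·0.0632) = 1.486 m·K/W
ΣR = 9.505×10^-4 + 1.198 + 1.486 = 2.685 m·K/W
Q' = ΔT/ΣR = (505 K − 303.5 K)/2.685 = 75.05 W/m
From the inner boundary to the calcium silicate/vermiculite board interface, ΣR_partial = 1.199 m·K/W.
T_interface = T_in − Q'·ΣR_partial = 505 K − (75.05)(1.199) = 415 K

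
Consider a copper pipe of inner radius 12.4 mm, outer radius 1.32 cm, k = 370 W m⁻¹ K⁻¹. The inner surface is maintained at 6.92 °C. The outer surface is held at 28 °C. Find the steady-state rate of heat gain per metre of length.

Q' = 2πk·ΔT/ln(r₂/r₁) = 2π × 370 × 21.08 / ln(0.0132/0.0124) = 7.84×10^5 W/m

Q' = 7.84×10^5 W/m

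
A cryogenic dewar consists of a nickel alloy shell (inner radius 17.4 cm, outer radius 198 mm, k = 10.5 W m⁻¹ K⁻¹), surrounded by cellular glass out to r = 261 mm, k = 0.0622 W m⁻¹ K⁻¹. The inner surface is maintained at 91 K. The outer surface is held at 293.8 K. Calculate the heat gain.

Q = 130 W

Treat each layer as a resistance in series:
  R_nickel alloy = (1/0.174 − 1/0.198)/(4πk) = 0.6966/(4π·10.5) = 0.005280 K/W
  R_cellular glass = (1/0.198 − 1/0.261)/(4πk) = 1.219/(4π·0.0622) = 1.560 K/W
ΣR = 0.005280 + 1.560 = 1.565 K/W
Q = ΔT/ΣR = (91 K − 293.8 K)/1.565 = -130 W
(Negative Q ⇒ heat flows inward; heat gain = 130 W.)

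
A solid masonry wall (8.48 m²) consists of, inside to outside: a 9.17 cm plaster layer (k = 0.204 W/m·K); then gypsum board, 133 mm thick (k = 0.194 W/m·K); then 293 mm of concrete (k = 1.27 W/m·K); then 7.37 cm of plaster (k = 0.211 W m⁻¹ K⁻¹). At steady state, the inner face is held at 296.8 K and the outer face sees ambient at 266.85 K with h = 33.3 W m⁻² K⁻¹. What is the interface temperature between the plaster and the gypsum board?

Treat each layer as a resistance in series:
  R_plaster = L/(kA) = 0.0917/(0.204·8.48) = 0.05301 K/W
  R_gypsum board = L/(kA) = 0.133/(0.194·8.48) = 0.08085 K/W
  R_concrete = L/(kA) = 0.293/(1.27·8.48) = 0.02721 K/W
  R_plaster = L/(kA) = 0.0737/(0.211·8.48) = 0.04119 K/W
  R_conv,out = 1/(hA) = 1/(33.3·8.48) = 0.003541 K/W
ΣR = 0.05301 + 0.08085 + 0.02721 + 0.04119 + 0.003541 = 0.2058 K/W
Q = ΔT/ΣR = (296.8 K − 266.85 K)/0.2058 = 145.5 W
From the inner boundary to the plaster/gypsum board interface, ΣR_partial = 0.05301 K/W.
T_interface = T_in − Q·ΣR_partial = 296.8 K − (145.5)(0.05301) = 289.1 K

T = 289.1 K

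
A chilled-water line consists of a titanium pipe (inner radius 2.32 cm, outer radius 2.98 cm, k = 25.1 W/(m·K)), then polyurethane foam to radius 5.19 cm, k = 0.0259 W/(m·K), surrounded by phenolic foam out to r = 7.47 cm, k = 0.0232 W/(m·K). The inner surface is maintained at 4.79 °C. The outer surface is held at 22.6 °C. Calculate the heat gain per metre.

Resistance network (inner→outer):
  R'_titanium = ln(0.0298/0.0232)/(2πk) = 0.2504/(2π·25.1) = 0.001587 m·K/W
  R'_polyurethane foam = ln(0.0519/0.0298)/(2πk) = 0.5548/(2π·0.0259) = 3.409 m·K/W
  R'_phenolic foam = ln(0.0747/0.0519)/(2πk) = 0.3642/(2π·0.0232) = 2.498 m·K/W
ΣR = 0.001587 + 3.409 + 2.498 = 5.909 m·K/W
Q' = ΔT/ΣR = (4.79 °C − 22.6 °C)/5.909 = -3.01 W/m
(Negative Q' ⇒ heat flows inward; heat gain = 3.01 W/m.)

Q' = 3.01 W/m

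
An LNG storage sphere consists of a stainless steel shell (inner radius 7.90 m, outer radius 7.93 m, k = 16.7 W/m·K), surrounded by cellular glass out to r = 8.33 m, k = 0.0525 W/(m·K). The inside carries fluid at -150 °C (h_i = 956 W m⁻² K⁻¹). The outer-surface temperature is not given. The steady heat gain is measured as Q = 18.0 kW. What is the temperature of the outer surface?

Series resistances:
  R_conv,in = 1/(4πr²h) = 1/(4π·7.90²·956) = 1.334×10^-6 K/W
  R_stainless steel = (1/7.90 − 1/7.93)/(4πk) = 4.789×10^-4/(4π·16.7) = 2.282×10^-6 K/W
  R_cellular glass = (1/7.93 − 1/8.33)/(4πk) = 0.006055/(4π·0.0525) = 0.009179 K/W
ΣR = 0.009182 K/W
ΔT = Q·ΣR = 18000 × 0.009182 = 165.3 K
Heat flows inward, so T_out = T_in + ΔT = -150 + 165.3 = 15.3 °C

T_out = 15.3 °C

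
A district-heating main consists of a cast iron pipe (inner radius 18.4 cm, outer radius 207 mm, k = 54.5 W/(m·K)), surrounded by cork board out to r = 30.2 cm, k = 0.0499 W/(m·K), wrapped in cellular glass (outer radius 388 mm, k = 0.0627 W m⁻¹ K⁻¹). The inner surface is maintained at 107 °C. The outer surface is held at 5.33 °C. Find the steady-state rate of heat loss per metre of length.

Treat each layer as a resistance in series:
  R'_cast iron = ln(0.207/0.184)/(2πk) = 0.1178/(2π·54.5) = 3.440×10^-4 m·K/W
  R'_cork board = ln(0.302/0.207)/(2πk) = 0.3777/(2π·0.0499) = 1.205 m·K/W
  R'_cellular glass = ln(0.388/0.302)/(2πk) = 0.2506/(2π·0.0627) = 0.6361 m·K/W
ΣR = 3.440×10^-4 + 1.205 + 0.6361 = 1.841 m·K/W
Q' = ΔT/ΣR = (107 °C − 5.33 °C)/1.841 = 55.2 W/m

Q' = 55.2 W/m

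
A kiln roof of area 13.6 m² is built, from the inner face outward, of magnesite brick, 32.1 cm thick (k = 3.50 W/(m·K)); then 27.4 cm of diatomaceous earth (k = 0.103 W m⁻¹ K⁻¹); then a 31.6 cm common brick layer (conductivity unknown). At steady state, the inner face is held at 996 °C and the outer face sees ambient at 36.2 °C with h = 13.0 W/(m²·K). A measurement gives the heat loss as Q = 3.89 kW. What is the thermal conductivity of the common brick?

ΣR = ΔT/Q = |996 − 36.2|/3890 = 0.2467 K/W
Known resistances:
  R_magnesite brick = L/(kA) = 0.321/(3.50·13.6) = 0.006744 K/W
  R_diatomaceous earth = L/(kA) = 0.274/(0.103·13.6) = 0.1956 K/W
  R_conv,out = 1/(hA) = 1/(13.0·13.6) = 0.005656 K/W
R_common brick = ΣR − ΣR_known = 0.2467 − 0.2080 = 0.03870 K/W
L/(kA) = 0.03870 ⇒ k = 0.316/(0.03870·13.6) = 0.600 W/m·K

k = 0.600 W/m·K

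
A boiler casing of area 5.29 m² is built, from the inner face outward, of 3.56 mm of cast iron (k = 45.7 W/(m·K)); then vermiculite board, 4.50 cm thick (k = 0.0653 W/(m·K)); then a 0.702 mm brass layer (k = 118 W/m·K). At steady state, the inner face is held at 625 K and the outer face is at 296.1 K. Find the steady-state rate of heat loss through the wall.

Treat each layer as a resistance in series:
  R_cast iron = L/(kA) = 0.00356/(45.7·5.29) = 1.473×10^-5 K/W
  R_vermiculite board = L/(kA) = 0.0450/(0.0653·5.29) = 0.1303 K/W
  R_brass = L/(kA) = 7.02×10^-4/(118·5.29) = 1.125×10^-6 K/W
ΣR = 1.473×10^-5 + 0.1303 + 1.125×10^-6 = 0.1303 K/W
Q = ΔT/ΣR = (625 K − 296.1 K)/0.1303 = 2520 W

Q = 2.52 kW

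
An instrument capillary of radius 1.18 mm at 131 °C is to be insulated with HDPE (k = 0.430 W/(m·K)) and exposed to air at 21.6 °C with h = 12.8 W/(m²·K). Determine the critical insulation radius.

r_cr = 3.36 cm

For a cylinder, r_cr = k_ins/h = 0.430/12.8 = 0.0336 m = 3.36 cm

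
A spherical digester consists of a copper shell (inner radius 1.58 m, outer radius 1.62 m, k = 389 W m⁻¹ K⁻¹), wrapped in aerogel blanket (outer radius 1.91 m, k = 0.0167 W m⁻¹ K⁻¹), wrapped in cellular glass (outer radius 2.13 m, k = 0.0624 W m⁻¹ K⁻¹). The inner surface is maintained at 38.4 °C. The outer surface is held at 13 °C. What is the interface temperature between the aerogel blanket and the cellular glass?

Resistance network (inner→outer):
  R_copper = (1/1.58 − 1/1.62)/(4πk) = 0.01563/(4π·389) = 3.197×10^-6 K/W
  R_aerogel blanket = (1/1.62 − 1/1.91)/(4πk) = 0.09372/(4π·0.0167) = 0.4466 K/W
  R_cellular glass = (1/1.91 − 1/2.13)/(4πk) = 0.05408/(4π·0.0624) = 0.06896 K/W
ΣR = 3.197×10^-6 + 0.4466 + 0.06896 = 0.5156 K/W
Q = ΔT/ΣR = (38.4 °C − 13 °C)/0.5156 = 49.26 W
From the inner boundary to the aerogel blanket/cellular glass interface, ΣR_partial = 0.4466 K/W.
T_interface = T_in − Q·ΣR_partial = 38.4 °C − (49.26)(0.4466) = 16.4 °C

T = 16.4 °C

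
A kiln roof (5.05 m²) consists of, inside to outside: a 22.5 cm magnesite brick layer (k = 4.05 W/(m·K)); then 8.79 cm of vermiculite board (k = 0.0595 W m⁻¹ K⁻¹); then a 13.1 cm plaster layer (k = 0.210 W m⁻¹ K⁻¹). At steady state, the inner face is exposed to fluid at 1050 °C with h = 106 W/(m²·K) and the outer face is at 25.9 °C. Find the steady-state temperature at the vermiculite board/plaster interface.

T = 321 °C

Resistance network (inner→outer):
  R_conv,in = 1/(hA) = 1/(106·5.05) = 0.001868 K/W
  R_magnesite brick = L/(kA) = 0.225/(4.05·5.05) = 0.01100 K/W
  R_vermiculite board = L/(kA) = 0.0879/(0.0595·5.05) = 0.2925 K/W
  R_plaster = L/(kA) = 0.131/(0.210·5.05) = 0.1235 K/W
ΣR = 0.001868 + 0.01100 + 0.2925 + 0.1235 = 0.4289 K/W
Q = ΔT/ΣR = (1050 °C − 25.9 °C)/0.4289 = 2388 W
From the inner boundary to the vermiculite board/plaster interface, ΣR_partial = 0.3054 K/W.
T_interface = T_in − Q·ΣR_partial = 1050 °C − (2388)(0.3054) = 321 °C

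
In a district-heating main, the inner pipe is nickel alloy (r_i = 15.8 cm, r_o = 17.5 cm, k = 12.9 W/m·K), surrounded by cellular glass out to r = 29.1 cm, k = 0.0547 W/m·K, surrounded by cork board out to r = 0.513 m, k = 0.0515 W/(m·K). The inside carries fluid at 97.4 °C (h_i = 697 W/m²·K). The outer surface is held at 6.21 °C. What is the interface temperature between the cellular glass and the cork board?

Treat each layer as a resistance in series:
  R'_conv,in = 1/(2πr h) = 1/(2π·0.158·697) = 0.001445 m·K/W
  R'_nickel alloy = ln(0.175/0.158)/(2πk) = 0.1022/(2π·12.9) = 0.001261 m·K/W
  R'_cellular glass = ln(0.291/0.175)/(2πk) = 0.5085/(2π·0.0547) = 1.480 m·K/W
  R'_cork board = ln(0.513/0.291)/(2πk) = 0.5670/(2π·0.0515) = 1.752 m·K/W
ΣR = 0.001445 + 0.001261 + 1.480 + 1.752 = 3.235 m·K/W
Q' = ΔT/ΣR = (97.4 °C − 6.21 °C)/3.235 = 28.19 W/m
From the inner boundary to the cellular glass/cork board interface, ΣR_partial = 1.483 m·K/W.
T_interface = T_in − Q'·ΣR_partial = 97.4 °C − (28.19)(1.483) = 55.6 °C

T = 55.6 °C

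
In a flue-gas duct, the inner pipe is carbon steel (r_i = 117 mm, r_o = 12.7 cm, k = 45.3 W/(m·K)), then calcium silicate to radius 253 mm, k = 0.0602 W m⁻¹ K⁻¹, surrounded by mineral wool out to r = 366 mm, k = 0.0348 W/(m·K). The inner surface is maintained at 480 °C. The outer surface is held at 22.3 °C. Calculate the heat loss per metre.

Q' = 130 W/m

Resistance network (inner→outer):
  R'_carbon steel = ln(0.127/0.117)/(2πk) = 0.08201/(2π·45.3) = 2.881×10^-4 m·K/W
  R'_calcium silicate = ln(0.253/0.127)/(2πk) = 0.6892/(2π·0.0602) = 1.822 m·K/W
  R'_mineral wool = ln(0.366/0.253)/(2πk) = 0.3692/(2π·0.0348) = 1.689 m·K/W
ΣR = 2.881×10^-4 + 1.822 + 1.689 = 3.511 m·K/W
Q' = ΔT/ΣR = (480 °C − 22.3 °C)/3.511 = 130 W/m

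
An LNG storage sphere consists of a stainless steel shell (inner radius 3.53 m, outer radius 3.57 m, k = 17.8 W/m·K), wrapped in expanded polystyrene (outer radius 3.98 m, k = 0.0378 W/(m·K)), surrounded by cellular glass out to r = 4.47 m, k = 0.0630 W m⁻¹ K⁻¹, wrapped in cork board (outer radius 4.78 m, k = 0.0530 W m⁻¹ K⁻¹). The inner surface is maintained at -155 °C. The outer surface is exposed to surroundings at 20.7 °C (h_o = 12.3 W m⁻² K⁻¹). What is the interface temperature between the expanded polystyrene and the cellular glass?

Series thermal resistances, inner to outer:
  R_stainless steel = (1/3.53 − 1/3.57)/(4πk) = 0.003174/(4π·17.8) = 1.419×10^-5 K/W
  R_expanded polystyrene = (1/3.57 − 1/3.98)/(4πk) = 0.02886/(4π·0.0378) = 0.06075 K/W
  R_cellular glass = (1/3.98 − 1/4.47)/(4πk) = 0.02754/(4π·0.0630) = 0.03479 K/W
  R_cork board = (1/4.47 − 1/4.78)/(4πk) = 0.01451/(4π·0.0530) = 0.02178 K/W
  R_conv,out = 1/(4πr²h) = 1/(4π·4.78²·12.3) = 2.832×10^-4 K/W
ΣR = 1.419×10^-5 + 0.06075 + 0.03479 + 0.02178 + 2.832×10^-4 = 0.1176 K/W
Q = ΔT/ΣR = (-155 °C − 20.7 °C)/0.1176 = -1494 W
From the inner boundary to the expanded polystyrene/cellular glass interface, ΣR_partial = 0.06076 K/W.
T_interface = T_in − Q·ΣR_partial = -155 °C − (-1494)(0.06076) = -64.2 °C

T = -64.2 °C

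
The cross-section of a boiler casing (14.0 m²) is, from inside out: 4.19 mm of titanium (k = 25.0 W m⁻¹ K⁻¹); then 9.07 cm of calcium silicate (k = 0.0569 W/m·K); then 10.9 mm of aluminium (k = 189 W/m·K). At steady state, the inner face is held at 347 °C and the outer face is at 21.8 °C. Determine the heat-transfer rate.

Q = 2.86 kW

Resistance network (inner→outer):
  R_titanium = L/(kA) = 0.00419/(25.0·14.0) = 1.197×10^-5 K/W
  R_calcium silicate = L/(kA) = 0.0907/(0.0569·14.0) = 0.1139 K/W
  R_aluminium = L/(kA) = 0.0109/(189·14.0) = 4.119×10^-6 K/W
ΣR = 1.197×10^-5 + 0.1139 + 4.119×10^-6 = 0.1139 K/W
Q = ΔT/ΣR = (347 °C − 21.8 °C)/0.1139 = 2860 W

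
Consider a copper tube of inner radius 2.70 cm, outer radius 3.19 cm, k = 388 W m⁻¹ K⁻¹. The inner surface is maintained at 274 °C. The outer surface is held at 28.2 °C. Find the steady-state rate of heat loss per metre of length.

Q' = 3590 kW/m

Q' = 2πk·ΔT/ln(r₂/r₁) = 2π × 388 × 245.8 / ln(0.0319/0.0270) = 3.59×10^6 W/m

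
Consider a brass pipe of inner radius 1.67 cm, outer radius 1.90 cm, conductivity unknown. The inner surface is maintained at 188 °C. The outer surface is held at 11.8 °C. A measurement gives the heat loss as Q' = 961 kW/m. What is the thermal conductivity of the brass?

k = 112 W/m·K

ΣR = ΔT/Q' = |188 − 11.8|/9.61×10^5 = 1.834×10^-4 m·K/W
ln(r₂/r₁)/(2πk) = 1.834×10^-4 ⇒ k = 0.1290/(2π·1.834×10^-4) = 112 W/m·K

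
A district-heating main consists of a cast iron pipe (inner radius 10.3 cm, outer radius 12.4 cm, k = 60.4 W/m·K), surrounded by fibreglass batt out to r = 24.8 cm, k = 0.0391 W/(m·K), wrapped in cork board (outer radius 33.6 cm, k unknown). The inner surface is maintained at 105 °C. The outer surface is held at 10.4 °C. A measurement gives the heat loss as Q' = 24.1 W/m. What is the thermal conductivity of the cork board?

ΣR = ΔT/Q' = |105 − 10.4|/24.1 = 3.925 m·K/W
Known resistances:
  R'_cast iron = ln(0.124/0.103)/(2πk) = 0.1856/(2π·60.4) = 4.889×10^-4 m·K/W
  R'_fibreglass batt = ln(0.248/0.124)/(2πk) = 0.6931/(2π·0.0391) = 2.821 m·K/W
R_cork board = ΣR − ΣR_known = 3.925 − 2.821 = 1.104 m·K/W
ln(r₂/r₁)/(2πk) = 1.104 ⇒ k = 0.3037/(2π·1.104) = 0.0438 W/m·K

k = 0.0438 W/m·K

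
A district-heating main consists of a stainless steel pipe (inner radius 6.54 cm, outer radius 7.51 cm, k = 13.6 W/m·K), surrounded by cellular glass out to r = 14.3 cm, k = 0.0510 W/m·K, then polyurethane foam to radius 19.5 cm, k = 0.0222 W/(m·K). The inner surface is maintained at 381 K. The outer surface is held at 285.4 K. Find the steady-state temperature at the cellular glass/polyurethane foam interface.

T = 335.6 K

Resistance network (inner→outer):
  R'_stainless steel = ln(0.0751/0.0654)/(2πk) = 0.1383/(2π·13.6) = 0.001618 m·K/W
  R'_cellular glass = ln(0.143/0.0751)/(2πk) = 0.6440/(2π·0.0510) = 2.010 m·K/W
  R'_polyurethane foam = ln(0.195/0.143)/(2πk) = 0.3102/(2π·0.0222) = 2.224 m·K/W
ΣR = 0.001618 + 2.010 + 2.224 = 4.236 m·K/W
Q' = ΔT/ΣR = (381 K − 285.4 K)/4.236 = 22.57 W/m
From the inner boundary to the cellular glass/polyurethane foam interface, ΣR_partial = 2.012 m·K/W.
T_interface = T_in − Q'·ΣR_partial = 381 K − (22.57)(2.012) = 335.6 K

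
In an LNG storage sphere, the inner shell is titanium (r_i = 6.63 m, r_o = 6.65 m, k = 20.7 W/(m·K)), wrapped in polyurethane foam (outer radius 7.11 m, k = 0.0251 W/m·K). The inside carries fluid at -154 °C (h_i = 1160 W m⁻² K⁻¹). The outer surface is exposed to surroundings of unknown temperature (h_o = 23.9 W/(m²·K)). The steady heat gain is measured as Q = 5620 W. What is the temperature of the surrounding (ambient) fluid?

T_out = 19.7 °C

Sum the resistances:
  R_conv,in = 1/(4πr²h) = 1/(4π·6.63²·1160) = 1.561×10^-6 K/W
  R_titanium = (1/6.63 − 1/6.65)/(4πk) = 4.536×10^-4/(4π·20.7) = 1.744×10^-6 K/W
  R_polyurethane foam = (1/6.65 − 1/7.11)/(4πk) = 0.009729/(4π·0.0251) = 0.03084 K/W
  R_conv,out = 1/(4πr²h) = 1/(4π·7.11²·23.9) = 6.586×10^-5 K/W
ΣR = 0.03091 K/W
ΔT = Q·ΣR = 5620 × 0.03091 = 173.7 K
Heat flows inward, so T_out = T_in + ΔT = -154 + 173.7 = 19.7 °C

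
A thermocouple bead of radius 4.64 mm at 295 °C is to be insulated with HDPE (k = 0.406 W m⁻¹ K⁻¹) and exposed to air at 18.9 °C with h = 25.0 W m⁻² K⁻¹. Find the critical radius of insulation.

For a sphere, r_cr = 2k_ins/h = 2·0.406/25.0 = 0.0325 m = 3.25 cm

r_cr = 3.25 cm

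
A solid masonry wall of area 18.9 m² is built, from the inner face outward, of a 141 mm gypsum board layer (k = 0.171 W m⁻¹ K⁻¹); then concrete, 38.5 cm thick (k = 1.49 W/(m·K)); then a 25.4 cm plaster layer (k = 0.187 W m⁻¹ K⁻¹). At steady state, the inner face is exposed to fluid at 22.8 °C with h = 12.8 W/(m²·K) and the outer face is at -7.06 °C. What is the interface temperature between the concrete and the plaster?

Series thermal resistances, inner to outer:
  R_conv,in = 1/(hA) = 1/(12.8·18.9) = 0.004134 K/W
  R_gypsum board = L/(kA) = 0.141/(0.171·18.9) = 0.04363 K/W
  R_concrete = L/(kA) = 0.385/(1.49·18.9) = 0.01367 K/W
  R_plaster = L/(kA) = 0.254/(0.187·18.9) = 0.07187 K/W
ΣR = 0.004134 + 0.04363 + 0.01367 + 0.07187 = 0.1333 K/W
Q = ΔT/ΣR = (22.8 °C − -7.06 °C)/0.1333 = 224.0 W
From the inner boundary to the concrete/plaster interface, ΣR_partial = 0.06143 K/W.
T_interface = T_in − Q·ΣR_partial = 22.8 °C − (224.0)(0.06143) = 9.04 °C

T = 9.04 °C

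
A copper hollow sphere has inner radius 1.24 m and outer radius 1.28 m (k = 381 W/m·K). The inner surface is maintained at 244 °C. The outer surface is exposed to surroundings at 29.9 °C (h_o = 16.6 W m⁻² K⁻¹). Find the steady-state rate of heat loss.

Series thermal resistances, inner to outer:
  R_copper = (1/1.24 − 1/1.28)/(4πk) = 0.02520/(4π·381) = 5.264×10^-6 K/W
  R_conv,out = 1/(4πr²h) = 1/(4π·1.28²·16.6) = 0.002926 K/W
ΣR = 5.264×10^-6 + 0.002926 = 0.002931 K/W
Q = ΔT/ΣR = (244 °C − 29.9 °C)/0.002931 = 73000 W

Q = 73.0 kW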